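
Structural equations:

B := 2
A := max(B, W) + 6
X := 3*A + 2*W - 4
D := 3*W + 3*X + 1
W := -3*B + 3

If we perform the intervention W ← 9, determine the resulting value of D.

205

do(W=9) replaces the equation W := -3*B + 3 with the constant W = 9.
A = max(B, W) + 6  [with B=2, W=9]  = 15
X = 3*A + 2*W - 4  [with A=15, W=9]  = 59
D = 3*W + 3*X + 1  [with W=9, X=59]  = 205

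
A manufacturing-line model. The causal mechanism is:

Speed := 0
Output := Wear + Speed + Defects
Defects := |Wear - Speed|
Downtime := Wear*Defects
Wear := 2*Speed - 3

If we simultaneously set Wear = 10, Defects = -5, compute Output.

Setting Wear = 10, Defects = -5 by intervention discards those variables' equations.
Output = Wear + Speed + Defects  [with Wear=10, Speed=0, Defects=-5]  = 5

5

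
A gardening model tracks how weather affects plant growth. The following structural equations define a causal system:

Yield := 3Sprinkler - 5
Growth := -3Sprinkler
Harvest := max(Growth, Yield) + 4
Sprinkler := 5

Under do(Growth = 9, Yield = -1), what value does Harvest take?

13

Setting Growth = 9, Yield = -1 by intervention discards those variables' equations.
Harvest = max(Growth, Yield) + 4  [with Growth=9, Yield=-1]  = 13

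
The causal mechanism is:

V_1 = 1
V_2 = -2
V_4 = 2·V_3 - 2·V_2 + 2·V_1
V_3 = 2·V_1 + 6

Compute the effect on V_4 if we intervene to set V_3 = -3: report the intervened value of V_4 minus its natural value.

The intervention breaks the incoming arrows to V_3: V_3 = 2·V_1 + 6 no longer applies, and V_3 = -3.
V_4 = 2·V_3 - 2·V_2 + 2·V_1  [with V_3=-3, V_2=-2, V_1=1]  = 0
Without intervention: V_3 = 2·V_1 + 6  [with V_1=1]  = 8; V_4 = 2·V_3 - 2·V_2 + 2·V_1  [with V_3=8, V_2=-2, V_1=1]  = 22.
Change = 0 − 22 = -22.

-22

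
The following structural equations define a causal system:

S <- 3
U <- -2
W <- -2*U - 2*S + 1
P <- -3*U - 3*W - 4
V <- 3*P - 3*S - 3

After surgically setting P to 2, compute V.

Intervening sets P = 2 and removes its equation (P <- -3*U - 3*W - 4).
V = 3*P - 3*S - 3  [with P=2, S=3]  = -6

-6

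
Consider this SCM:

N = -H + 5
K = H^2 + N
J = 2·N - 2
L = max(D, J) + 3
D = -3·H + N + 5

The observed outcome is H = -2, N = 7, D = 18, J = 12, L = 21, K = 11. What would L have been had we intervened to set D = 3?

do(D=3) replaces the equation D = -3·H + N + 5 with the constant D = 3.
N = -H + 5  [with H=-2]  = 7
J = 2·N - 2  [with N=7]  = 12
L = max(D, J) + 3  [with D=3, J=12]  = 15

15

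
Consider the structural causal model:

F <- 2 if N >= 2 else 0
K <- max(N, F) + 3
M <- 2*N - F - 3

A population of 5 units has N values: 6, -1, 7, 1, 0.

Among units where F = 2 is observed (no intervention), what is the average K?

9.5

E[K|F=2] averages over only the 2 units with F=2 (N = 6, 7): K = 9, 10, mean 9.5.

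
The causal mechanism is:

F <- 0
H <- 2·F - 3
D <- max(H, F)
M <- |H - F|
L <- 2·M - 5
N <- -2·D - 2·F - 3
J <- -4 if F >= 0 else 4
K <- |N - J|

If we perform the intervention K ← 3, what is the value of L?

do(K=3) replaces the equation K <- |N - J| with the constant K = 3.
L is not downstream of the intervention, so its value is determined by the original equations.
H = 2·F - 3  [with F=0]  = -3
M = |H - F|  [with H=-3, F=0]  = 3
L = 2·M - 5  [with M=3]  = 1

1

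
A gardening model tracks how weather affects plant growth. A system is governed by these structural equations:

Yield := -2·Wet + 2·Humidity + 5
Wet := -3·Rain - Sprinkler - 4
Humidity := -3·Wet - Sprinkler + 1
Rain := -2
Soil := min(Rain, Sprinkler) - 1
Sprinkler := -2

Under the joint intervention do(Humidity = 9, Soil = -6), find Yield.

15

The joint intervention fixes Humidity = 9, Soil = -6, removing each variable's own equation.
Wet = -3·Rain - Sprinkler - 4  [with Rain=-2, Sprinkler=-2]  = 4
Yield = -2·Wet + 2·Humidity + 5  [with Wet=4, Humidity=9]  = 15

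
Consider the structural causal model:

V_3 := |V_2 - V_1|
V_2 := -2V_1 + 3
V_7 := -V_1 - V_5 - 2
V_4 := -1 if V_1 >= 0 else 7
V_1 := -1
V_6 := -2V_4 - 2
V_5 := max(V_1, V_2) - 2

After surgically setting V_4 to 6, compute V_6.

Under do(V_4=6), the mechanism V_4 := -1 if V_1 >= 0 else 7 is discarded; V_4 is fixed at 6.
V_6 = -2V_4 - 2  [with V_4=6]  = -14

-14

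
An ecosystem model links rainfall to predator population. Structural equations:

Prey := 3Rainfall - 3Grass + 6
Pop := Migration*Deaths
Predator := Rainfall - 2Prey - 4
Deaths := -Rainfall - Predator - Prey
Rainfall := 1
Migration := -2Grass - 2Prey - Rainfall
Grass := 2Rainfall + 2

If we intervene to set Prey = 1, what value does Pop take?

The intervention breaks the incoming arrows to Prey: Prey := 3Rainfall - 3Grass + 6 no longer applies, and Prey = 1.
Grass = 2Rainfall + 2  [with Rainfall=1]  = 4
Predator = Rainfall - 2Prey - 4  [with Rainfall=1, Prey=1]  = -5
Deaths = -Rainfall - Predator - Prey  [with Rainfall=1, Predator=-5, Prey=1]  = 3
Migration = -2Grass - 2Prey - Rainfall  [with Grass=4, Prey=1, Rainfall=1]  = -11
Pop = Migration*Deaths  [with Migration=-11, Deaths=3]  = -33

-33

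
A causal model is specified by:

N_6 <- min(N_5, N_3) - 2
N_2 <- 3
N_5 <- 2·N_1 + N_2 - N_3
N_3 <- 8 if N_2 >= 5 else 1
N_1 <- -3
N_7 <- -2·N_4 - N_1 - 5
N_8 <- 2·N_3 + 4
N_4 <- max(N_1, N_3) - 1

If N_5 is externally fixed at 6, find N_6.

The intervention breaks the incoming arrows to N_5: N_5 <- 2·N_1 + N_2 - N_3 no longer applies, and N_5 = 6.
N_3 = 8 if N_2 >= 5 else 1  [with N_2=3]  = 1
N_6 = min(N_5, N_3) - 2  [with N_5=6, N_3=1]  = -1

-1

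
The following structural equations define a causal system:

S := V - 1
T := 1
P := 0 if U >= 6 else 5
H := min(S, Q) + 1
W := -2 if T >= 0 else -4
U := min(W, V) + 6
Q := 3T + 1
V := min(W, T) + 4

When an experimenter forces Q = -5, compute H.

do(Q=-5) replaces the equation Q := 3T + 1 with the constant Q = -5.
W = -2 if T >= 0 else -4  [with T=1]  = -2
V = min(W, T) + 4  [with W=-2, T=1]  = 2
S = V - 1  [with V=2]  = 1
H = min(S, Q) + 1  [with S=1, Q=-5]  = -4

-4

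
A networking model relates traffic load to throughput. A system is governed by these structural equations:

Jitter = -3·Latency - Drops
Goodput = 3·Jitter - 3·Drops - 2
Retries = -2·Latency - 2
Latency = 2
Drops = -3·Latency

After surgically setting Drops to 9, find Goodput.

-74

do(Drops=9) replaces the equation Drops = -3·Latency with the constant Drops = 9.
Jitter = -3·Latency - Drops  [with Latency=2, Drops=9]  = -15
Goodput = 3·Jitter - 3·Drops - 2  [with Jitter=-15, Drops=9]  = -74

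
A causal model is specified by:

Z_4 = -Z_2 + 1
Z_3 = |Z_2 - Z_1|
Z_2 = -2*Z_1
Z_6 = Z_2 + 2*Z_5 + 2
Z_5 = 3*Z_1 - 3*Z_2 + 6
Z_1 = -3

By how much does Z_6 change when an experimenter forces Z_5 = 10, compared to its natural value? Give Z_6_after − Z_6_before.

62

The intervention breaks the incoming arrows to Z_5: Z_5 = 3*Z_1 - 3*Z_2 + 6 no longer applies, and Z_5 = 10.
Z_2 = -2*Z_1  [with Z_1=-3]  = 6
Z_6 = Z_2 + 2*Z_5 + 2  [with Z_2=6, Z_5=10]  = 28
Without intervention: Z_2 = -2*Z_1  [with Z_1=-3]  = 6; Z_5 = 3*Z_1 - 3*Z_2 + 6  [with Z_1=-3, Z_2=6]  = -21; Z_6 = Z_2 + 2*Z_5 + 2  [with Z_2=6, Z_5=-21]  = -34.
Change = 28 − (-34) = 62.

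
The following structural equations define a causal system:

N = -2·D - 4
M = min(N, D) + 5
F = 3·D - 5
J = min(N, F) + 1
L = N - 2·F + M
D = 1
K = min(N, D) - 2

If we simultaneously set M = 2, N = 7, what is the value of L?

13

Under do(M = 2, N = 7), each intervened variable's structural equation is replaced by its fixed value.
F = 3·D - 5  [with D=1]  = -2
L = N - 2·F + M  [with N=7, F=-2, M=2]  = 13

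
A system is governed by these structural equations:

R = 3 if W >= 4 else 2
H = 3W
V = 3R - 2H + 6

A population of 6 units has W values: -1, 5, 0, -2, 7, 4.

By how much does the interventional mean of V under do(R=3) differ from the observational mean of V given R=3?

The intervention sets R=3 in all 6 units regardless of W. Recomputing V per unit gives 21, -15, 15, 27, -27, -9; average 2.
Observing R=3 restricts to units where R's equation naturally yields 3: W ∈ {5, 7, 4}. In that subpopulation V = -15, -27, -9, mean -17.
Difference = 2 − (-17) = 19.

19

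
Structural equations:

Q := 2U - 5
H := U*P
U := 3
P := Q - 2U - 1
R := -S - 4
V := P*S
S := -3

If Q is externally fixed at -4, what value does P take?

The intervention breaks the incoming arrows to Q: Q := 2U - 5 no longer applies, and Q = -4.
P = Q - 2U - 1  [with Q=-4, U=3]  = -11

-11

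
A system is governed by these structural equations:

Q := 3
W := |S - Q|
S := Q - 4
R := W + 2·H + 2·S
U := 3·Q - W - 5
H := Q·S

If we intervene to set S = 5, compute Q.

Under do(S=5), the mechanism S := Q - 4 is discarded; S is fixed at 5.
Q is not downstream of the intervention, so its value is determined by the original equations.

3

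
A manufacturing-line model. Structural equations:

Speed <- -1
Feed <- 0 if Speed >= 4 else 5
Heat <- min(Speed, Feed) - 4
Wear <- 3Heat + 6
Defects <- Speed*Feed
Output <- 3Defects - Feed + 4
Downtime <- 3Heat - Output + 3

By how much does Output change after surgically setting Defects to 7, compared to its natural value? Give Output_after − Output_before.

The intervention breaks the incoming arrows to Defects: Defects <- Speed*Feed no longer applies, and Defects = 7.
Feed = 0 if Speed >= 4 else 5  [with Speed=-1]  = 5
Output = 3Defects - Feed + 4  [with Defects=7, Feed=5]  = 20
Without intervention: Feed = 0 if Speed >= 4 else 5  [with Speed=-1]  = 5; Defects = Speed*Feed  [with Speed=-1, Feed=5]  = -5; Output = 3Defects - Feed + 4  [with Defects=-5, Feed=5]  = -16.
Change = 20 − (-16) = 36.

36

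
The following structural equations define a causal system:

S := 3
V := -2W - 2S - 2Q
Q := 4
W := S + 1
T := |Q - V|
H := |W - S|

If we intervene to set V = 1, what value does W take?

Under do(V=1), the mechanism V := -2W - 2S - 2Q is discarded; V is fixed at 1.
Since W is not a descendant of the intervened variable, it is unaffected.
W = S + 1  [with S=3]  = 4

4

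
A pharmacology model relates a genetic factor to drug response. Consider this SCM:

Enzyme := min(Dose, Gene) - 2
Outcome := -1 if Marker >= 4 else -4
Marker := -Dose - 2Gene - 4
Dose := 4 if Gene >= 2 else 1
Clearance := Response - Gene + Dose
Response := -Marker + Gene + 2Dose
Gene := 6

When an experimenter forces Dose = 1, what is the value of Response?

do(Dose=1) replaces the equation Dose := 4 if Gene >= 2 else 1 with the constant Dose = 1.
Marker = -Dose - 2Gene - 4  [with Dose=1, Gene=6]  = -17
Response = -Marker + Gene + 2Dose  [with Marker=-17, Gene=6, Dose=1]  = 25

25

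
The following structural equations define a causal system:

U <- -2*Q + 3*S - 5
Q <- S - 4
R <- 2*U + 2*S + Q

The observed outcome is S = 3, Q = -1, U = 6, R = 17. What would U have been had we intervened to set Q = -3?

10

The intervention breaks the incoming arrows to Q: Q <- S - 4 no longer applies, and Q = -3.
U = -2*Q + 3*S - 5  [with Q=-3, S=3]  = 10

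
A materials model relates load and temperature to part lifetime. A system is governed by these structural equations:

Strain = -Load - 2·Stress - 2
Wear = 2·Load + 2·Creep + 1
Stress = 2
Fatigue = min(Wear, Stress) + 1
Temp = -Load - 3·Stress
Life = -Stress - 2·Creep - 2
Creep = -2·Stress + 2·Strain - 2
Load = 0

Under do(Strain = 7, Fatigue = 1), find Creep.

8

Setting Strain = 7, Fatigue = 1 by intervention discards those variables' equations.
Creep = -2·Stress + 2·Strain - 2  [with Stress=2, Strain=7]  = 8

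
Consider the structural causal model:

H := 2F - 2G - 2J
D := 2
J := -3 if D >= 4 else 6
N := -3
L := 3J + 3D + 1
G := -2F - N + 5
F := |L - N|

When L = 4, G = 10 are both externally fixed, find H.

Setting L = 4, G = 10 by intervention discards those variables' equations.
J = -3 if D >= 4 else 6  [with D=2]  = 6
F = |L - N|  [with L=4, N=-3]  = 7
H = 2F - 2G - 2J  [with F=7, G=10, J=6]  = -18

-18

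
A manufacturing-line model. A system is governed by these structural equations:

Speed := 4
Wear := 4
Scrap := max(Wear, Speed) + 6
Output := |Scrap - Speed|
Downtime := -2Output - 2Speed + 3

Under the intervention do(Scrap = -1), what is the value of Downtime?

-15

do(Scrap=-1) replaces the equation Scrap := max(Wear, Speed) + 6 with the constant Scrap = -1.
Output = |Scrap - Speed|  [with Scrap=-1, Speed=4]  = 5
Downtime = -2Output - 2Speed + 3  [with Output=5, Speed=4]  = -15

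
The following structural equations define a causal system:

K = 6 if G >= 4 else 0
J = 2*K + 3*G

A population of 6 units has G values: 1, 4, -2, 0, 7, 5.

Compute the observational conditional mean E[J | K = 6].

28

Observing K=6 restricts to units where K's equation naturally yields 6: G ∈ {4, 7, 5}. In that subpopulation J = 24, 33, 27, mean 28.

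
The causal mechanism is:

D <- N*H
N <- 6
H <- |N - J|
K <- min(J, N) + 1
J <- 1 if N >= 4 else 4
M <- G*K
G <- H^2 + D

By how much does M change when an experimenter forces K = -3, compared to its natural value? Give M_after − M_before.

The intervention breaks the incoming arrows to K: K <- min(J, N) + 1 no longer applies, and K = -3.
J = 1 if N >= 4 else 4  [with N=6]  = 1
H = |N - J|  [with N=6, J=1]  = 5
D = N*H  [with N=6, H=5]  = 30
G = H^2 + D  [with H=5, D=30]  = 55
M = G*K  [with G=55, K=-3]  = -165
Without intervention: J = 1 if N >= 4 else 4  [with N=6]  = 1; H = |N - J|  [with N=6, J=1]  = 5; K = min(J, N) + 1  [with J=1, N=6]  = 2; D = N*H  [with N=6, H=5]  = 30; G = H^2 + D  [with H=5, D=30]  = 55; M = G*K  [with G=55, K=2]  = 110.
Change = -165 − 110 = -275.

-275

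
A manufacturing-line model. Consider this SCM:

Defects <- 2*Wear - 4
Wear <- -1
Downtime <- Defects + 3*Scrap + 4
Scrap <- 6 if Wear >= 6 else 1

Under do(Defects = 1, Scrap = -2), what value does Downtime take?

-1

Setting Defects = 1, Scrap = -2 by intervention discards those variables' equations.
Downtime = Defects + 3*Scrap + 4  [with Defects=1, Scrap=-2]  = -1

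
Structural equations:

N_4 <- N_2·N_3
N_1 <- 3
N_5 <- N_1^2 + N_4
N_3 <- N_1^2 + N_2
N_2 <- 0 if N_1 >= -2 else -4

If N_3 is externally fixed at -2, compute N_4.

0

The intervention breaks the incoming arrows to N_3: N_3 <- N_1^2 + N_2 no longer applies, and N_3 = -2.
N_2 = 0 if N_1 >= -2 else -4  [with N_1=3]  = 0
N_4 = N_2·N_3  [with N_2=0, N_3=-2]  = 0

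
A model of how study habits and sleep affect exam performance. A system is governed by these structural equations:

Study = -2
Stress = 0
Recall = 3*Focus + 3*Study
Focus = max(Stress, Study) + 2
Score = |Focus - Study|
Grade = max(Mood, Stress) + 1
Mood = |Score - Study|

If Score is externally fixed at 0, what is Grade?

3

The intervention breaks the incoming arrows to Score: Score = |Focus - Study| no longer applies, and Score = 0.
Mood = |Score - Study|  [with Score=0, Study=-2]  = 2
Grade = max(Mood, Stress) + 1  [with Mood=2, Stress=0]  = 3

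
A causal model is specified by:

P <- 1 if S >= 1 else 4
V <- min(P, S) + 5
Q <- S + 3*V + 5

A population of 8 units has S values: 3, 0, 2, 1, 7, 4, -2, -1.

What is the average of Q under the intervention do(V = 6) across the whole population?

Every unit gets V=6 under the intervention. Q values become 26, 23, 25, 24, 30, 27, 21, 22; E[Q|do(V=6)] = 24.75.

24.75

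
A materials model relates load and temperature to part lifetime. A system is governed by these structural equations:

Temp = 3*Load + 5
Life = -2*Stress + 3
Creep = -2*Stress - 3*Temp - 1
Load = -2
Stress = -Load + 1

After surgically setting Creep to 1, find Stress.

3

The intervention breaks the incoming arrows to Creep: Creep = -2*Stress - 3*Temp - 1 no longer applies, and Creep = 1.
Since Stress is not a descendant of the intervened variable, it is unaffected.
Stress = -Load + 1  [with Load=-2]  = 3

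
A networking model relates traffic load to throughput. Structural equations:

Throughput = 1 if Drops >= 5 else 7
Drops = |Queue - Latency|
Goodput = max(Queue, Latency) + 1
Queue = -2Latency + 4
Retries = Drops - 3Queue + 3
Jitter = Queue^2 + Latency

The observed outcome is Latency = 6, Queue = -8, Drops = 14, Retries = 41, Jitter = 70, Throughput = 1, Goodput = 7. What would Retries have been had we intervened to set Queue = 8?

-19

Under do(Queue=8), the mechanism Queue = -2Latency + 4 is discarded; Queue is fixed at 8.
Drops = |Queue - Latency|  [with Queue=8, Latency=6]  = 2
Retries = Drops - 3Queue + 3  [with Drops=2, Queue=8]  = -19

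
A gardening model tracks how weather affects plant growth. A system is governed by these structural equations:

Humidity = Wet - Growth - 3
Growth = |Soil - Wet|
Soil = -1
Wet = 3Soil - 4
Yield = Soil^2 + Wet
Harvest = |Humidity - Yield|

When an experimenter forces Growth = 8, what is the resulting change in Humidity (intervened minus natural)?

-2

The intervention breaks the incoming arrows to Growth: Growth = |Soil - Wet| no longer applies, and Growth = 8.
Wet = 3Soil - 4  [with Soil=-1]  = -7
Humidity = Wet - Growth - 3  [with Wet=-7, Growth=8]  = -18
Without intervention: Wet = 3Soil - 4  [with Soil=-1]  = -7; Growth = |Soil - Wet|  [with Soil=-1, Wet=-7]  = 6; Humidity = Wet - Growth - 3  [with Wet=-7, Growth=6]  = -16.
Change = -18 − (-16) = -2.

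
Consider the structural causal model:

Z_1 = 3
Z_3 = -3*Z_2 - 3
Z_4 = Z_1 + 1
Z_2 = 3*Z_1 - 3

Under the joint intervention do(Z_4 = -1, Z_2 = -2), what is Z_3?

3

Setting Z_4 = -1, Z_2 = -2 by intervention discards those variables' equations.
Z_3 = -3*Z_2 - 3  [with Z_2=-2]  = 3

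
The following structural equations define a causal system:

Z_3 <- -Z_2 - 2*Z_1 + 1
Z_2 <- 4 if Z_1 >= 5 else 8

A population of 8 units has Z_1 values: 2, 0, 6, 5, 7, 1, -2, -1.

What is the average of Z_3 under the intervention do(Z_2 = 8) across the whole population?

do(Z_2=8) breaks Z_2's dependence on Z_1. With Z_2=8 fixed, Z_3 across the units is -11, -7, -19, -17, -21, -9, -3, -5, mean -11.5.

-11.5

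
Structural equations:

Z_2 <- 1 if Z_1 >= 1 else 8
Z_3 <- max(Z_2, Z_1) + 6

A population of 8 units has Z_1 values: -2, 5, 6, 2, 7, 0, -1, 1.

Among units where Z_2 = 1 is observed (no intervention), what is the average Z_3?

E[Z_3|Z_2=1] averages over only the 5 units with Z_2=1 (Z_1 = 5, 6, 2, 7, 1): Z_3 = 11, 12, 8, 13, 7, mean 10.2.

10.2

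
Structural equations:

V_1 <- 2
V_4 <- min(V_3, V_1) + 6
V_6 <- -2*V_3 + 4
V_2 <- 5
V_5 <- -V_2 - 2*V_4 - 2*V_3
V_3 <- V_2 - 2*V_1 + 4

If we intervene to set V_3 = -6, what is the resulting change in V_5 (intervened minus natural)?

do(V_3=-6) replaces the equation V_3 <- V_2 - 2*V_1 + 4 with the constant V_3 = -6.
V_4 = min(V_3, V_1) + 6  [with V_3=-6, V_1=2]  = 0
V_5 = -V_2 - 2*V_4 - 2*V_3  [with V_2=5, V_4=0, V_3=-6]  = 7
Without intervention: V_3 = V_2 - 2*V_1 + 4  [with V_2=5, V_1=2]  = 5; V_4 = min(V_3, V_1) + 6  [with V_3=5, V_1=2]  = 8; V_5 = -V_2 - 2*V_4 - 2*V_3  [with V_2=5, V_4=8, V_3=5]  = -31.
Change = 7 − (-31) = 38.

38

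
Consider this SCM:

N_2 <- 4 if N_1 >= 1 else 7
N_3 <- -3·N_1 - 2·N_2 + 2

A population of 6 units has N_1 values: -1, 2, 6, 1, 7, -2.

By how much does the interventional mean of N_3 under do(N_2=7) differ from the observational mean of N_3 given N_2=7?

do(N_2=7) breaks N_2's dependence on N_1. With N_2=7 fixed, N_3 across the units is -9, -18, -30, -15, -33, -6, mean -18.5.
E[N_3|N_2=7] averages over only the 2 units with N_2=7 (N_1 = -1, -2): N_3 = -9, -6, mean -7.5.
Difference = -18.5 − (-7.5) = -11.

-11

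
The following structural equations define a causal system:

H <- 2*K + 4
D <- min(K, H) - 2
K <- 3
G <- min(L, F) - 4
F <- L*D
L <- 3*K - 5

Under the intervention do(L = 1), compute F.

do(L=1) replaces the equation L <- 3*K - 5 with the constant L = 1.
H = 2*K + 4  [with K=3]  = 10
D = min(K, H) - 2  [with K=3, H=10]  = 1
F = L*D  [with L=1, D=1]  = 1

1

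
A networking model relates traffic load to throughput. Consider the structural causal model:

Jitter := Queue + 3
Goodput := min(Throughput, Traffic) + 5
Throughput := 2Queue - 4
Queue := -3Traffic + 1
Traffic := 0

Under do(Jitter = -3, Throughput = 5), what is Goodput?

Setting Jitter = -3, Throughput = 5 by intervention discards those variables' equations.
Goodput = min(Throughput, Traffic) + 5  [with Throughput=5, Traffic=0]  = 5

5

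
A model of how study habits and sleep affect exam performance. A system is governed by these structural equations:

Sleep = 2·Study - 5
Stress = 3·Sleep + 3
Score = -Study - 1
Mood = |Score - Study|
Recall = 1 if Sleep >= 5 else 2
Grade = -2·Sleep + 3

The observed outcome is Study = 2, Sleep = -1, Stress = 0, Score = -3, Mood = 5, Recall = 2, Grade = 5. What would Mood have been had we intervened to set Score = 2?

Intervening sets Score = 2 and removes its equation (Score = -Study - 1).
Mood = |Score - Study|  [with Score=2, Study=2]  = 0

0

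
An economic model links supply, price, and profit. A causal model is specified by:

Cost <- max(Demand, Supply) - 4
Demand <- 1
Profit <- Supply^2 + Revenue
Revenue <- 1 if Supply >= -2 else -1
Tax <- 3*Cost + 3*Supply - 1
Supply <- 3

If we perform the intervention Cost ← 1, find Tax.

do(Cost=1) replaces the equation Cost <- max(Demand, Supply) - 4 with the constant Cost = 1.
Tax = 3*Cost + 3*Supply - 1  [with Cost=1, Supply=3]  = 11

11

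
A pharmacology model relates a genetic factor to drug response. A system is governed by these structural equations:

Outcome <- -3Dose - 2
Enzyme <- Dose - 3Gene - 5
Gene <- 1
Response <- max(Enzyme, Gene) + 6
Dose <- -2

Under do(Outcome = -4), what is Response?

7

The intervention breaks the incoming arrows to Outcome: Outcome <- -3Dose - 2 no longer applies, and Outcome = -4.
Since Response is not a descendant of the intervened variable, it is unaffected.
Enzyme = Dose - 3Gene - 5  [with Dose=-2, Gene=1]  = -10
Response = max(Enzyme, Gene) + 6  [with Enzyme=-10, Gene=1]  = 7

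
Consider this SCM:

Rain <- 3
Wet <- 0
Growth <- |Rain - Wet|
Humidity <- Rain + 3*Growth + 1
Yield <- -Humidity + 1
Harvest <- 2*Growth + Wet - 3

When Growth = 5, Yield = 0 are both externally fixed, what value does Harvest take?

Setting Growth = 5, Yield = 0 by intervention discards those variables' equations.
Harvest = 2*Growth + Wet - 3  [with Growth=5, Wet=0]  = 7

7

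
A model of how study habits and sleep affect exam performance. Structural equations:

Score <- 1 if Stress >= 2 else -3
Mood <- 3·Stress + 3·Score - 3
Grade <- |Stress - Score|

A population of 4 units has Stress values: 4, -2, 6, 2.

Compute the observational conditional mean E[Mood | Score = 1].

12

Conditioning on Score=1 selects the 3 unit(s) with Stress ∈ {4, 6, 2}. Their Mood values: 12, 18, 6. Mean = 12.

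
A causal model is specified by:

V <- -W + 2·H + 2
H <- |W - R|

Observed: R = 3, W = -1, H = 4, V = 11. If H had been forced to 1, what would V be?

The intervention breaks the incoming arrows to H: H <- |W - R| no longer applies, and H = 1.
V = -W + 2·H + 2  [with W=-1, H=1]  = 5

5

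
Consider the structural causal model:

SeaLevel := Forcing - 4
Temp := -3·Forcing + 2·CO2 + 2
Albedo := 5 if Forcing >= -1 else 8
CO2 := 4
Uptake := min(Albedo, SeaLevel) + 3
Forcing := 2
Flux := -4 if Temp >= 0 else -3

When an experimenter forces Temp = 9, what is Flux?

The intervention breaks the incoming arrows to Temp: Temp := -3·Forcing + 2·CO2 + 2 no longer applies, and Temp = 9.
Flux = -4 if Temp >= 0 else -3  [with Temp=9]  = -4

-4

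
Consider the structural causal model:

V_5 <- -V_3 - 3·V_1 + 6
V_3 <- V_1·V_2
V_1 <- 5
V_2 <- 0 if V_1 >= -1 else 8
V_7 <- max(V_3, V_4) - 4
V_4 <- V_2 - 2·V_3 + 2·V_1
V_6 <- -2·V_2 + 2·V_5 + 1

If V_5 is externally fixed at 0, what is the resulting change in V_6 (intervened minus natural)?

18

The intervention breaks the incoming arrows to V_5: V_5 <- -V_3 - 3·V_1 + 6 no longer applies, and V_5 = 0.
V_2 = 0 if V_1 >= -1 else 8  [with V_1=5]  = 0
V_6 = -2·V_2 + 2·V_5 + 1  [with V_2=0, V_5=0]  = 1
Without intervention: V_2 = 0 if V_1 >= -1 else 8  [with V_1=5]  = 0; V_3 = V_1·V_2  [with V_1=5, V_2=0]  = 0; V_5 = -V_3 - 3·V_1 + 6  [with V_3=0, V_1=5]  = -9; V_6 = -2·V_2 + 2·V_5 + 1  [with V_2=0, V_5=-9]  = -17.
Change = 1 − (-17) = 18.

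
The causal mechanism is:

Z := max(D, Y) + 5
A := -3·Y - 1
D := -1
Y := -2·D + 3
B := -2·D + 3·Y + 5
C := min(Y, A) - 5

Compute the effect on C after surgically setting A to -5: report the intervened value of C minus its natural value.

The intervention breaks the incoming arrows to A: A := -3·Y - 1 no longer applies, and A = -5.
Y = -2·D + 3  [with D=-1]  = 5
C = min(Y, A) - 5  [with Y=5, A=-5]  = -10
Without intervention: Y = -2·D + 3  [with D=-1]  = 5; A = -3·Y - 1  [with Y=5]  = -16; C = min(Y, A) - 5  [with Y=5, A=-16]  = -21.
Change = -10 − (-21) = 11.

11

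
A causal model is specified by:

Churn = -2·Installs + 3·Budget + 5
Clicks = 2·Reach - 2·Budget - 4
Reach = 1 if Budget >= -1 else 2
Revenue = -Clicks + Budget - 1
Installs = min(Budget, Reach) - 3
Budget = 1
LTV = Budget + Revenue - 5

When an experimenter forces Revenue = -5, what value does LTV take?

-9

Intervening sets Revenue = -5 and removes its equation (Revenue = -Clicks + Budget - 1).
LTV = Budget + Revenue - 5  [with Budget=1, Revenue=-5]  = -9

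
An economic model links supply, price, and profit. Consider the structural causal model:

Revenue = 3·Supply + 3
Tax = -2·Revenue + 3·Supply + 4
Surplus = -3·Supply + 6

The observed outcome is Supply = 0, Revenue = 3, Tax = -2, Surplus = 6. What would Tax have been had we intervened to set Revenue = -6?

The intervention breaks the incoming arrows to Revenue: Revenue = 3·Supply + 3 no longer applies, and Revenue = -6.
Tax = -2·Revenue + 3·Supply + 4  [with Revenue=-6, Supply=0]  = 16

16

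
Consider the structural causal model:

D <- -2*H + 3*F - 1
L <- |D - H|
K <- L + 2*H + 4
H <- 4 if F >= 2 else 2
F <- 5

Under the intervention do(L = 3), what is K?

15

Intervening sets L = 3 and removes its equation (L <- |D - H|).
H = 4 if F >= 2 else 2  [with F=5]  = 4
K = L + 2*H + 4  [with L=3, H=4]  = 15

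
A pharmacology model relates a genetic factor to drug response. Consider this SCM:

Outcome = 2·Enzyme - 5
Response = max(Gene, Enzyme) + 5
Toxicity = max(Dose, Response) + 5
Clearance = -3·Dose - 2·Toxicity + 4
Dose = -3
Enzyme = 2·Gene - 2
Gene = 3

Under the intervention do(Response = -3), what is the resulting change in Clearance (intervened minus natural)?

Under do(Response=-3), the mechanism Response = max(Gene, Enzyme) + 5 is discarded; Response is fixed at -3.
Toxicity = max(Dose, Response) + 5  [with Dose=-3, Response=-3]  = 2
Clearance = -3·Dose - 2·Toxicity + 4  [with Dose=-3, Toxicity=2]  = 9
Without intervention: Enzyme = 2·Gene - 2  [with Gene=3]  = 4; Response = max(Gene, Enzyme) + 5  [with Gene=3, Enzyme=4]  = 9; Toxicity = max(Dose, Response) + 5  [with Dose=-3, Response=9]  = 14; Clearance = -3·Dose - 2·Toxicity + 4  [with Dose=-3, Toxicity=14]  = -15.
Change = 9 − (-15) = 24.

24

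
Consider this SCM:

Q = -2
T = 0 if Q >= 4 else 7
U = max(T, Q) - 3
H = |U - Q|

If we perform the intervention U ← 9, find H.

The intervention breaks the incoming arrows to U: U = max(T, Q) - 3 no longer applies, and U = 9.
H = |U - Q|  [with U=9, Q=-2]  = 11

11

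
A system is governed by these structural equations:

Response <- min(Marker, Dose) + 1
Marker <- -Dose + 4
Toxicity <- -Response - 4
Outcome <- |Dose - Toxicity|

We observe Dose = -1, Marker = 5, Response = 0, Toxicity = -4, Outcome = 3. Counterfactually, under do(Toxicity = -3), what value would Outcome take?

2

Intervening sets Toxicity = -3 and removes its equation (Toxicity <- -Response - 4).
Outcome = |Dose - Toxicity|  [with Dose=-1, Toxicity=-3]  = 2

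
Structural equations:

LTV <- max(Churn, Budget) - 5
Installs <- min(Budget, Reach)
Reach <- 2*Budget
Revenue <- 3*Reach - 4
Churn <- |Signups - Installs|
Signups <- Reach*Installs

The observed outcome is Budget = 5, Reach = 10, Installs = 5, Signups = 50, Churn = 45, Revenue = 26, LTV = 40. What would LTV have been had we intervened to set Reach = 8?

30

Under do(Reach=8), the mechanism Reach <- 2*Budget is discarded; Reach is fixed at 8.
Installs = min(Budget, Reach)  [with Budget=5, Reach=8]  = 5
Signups = Reach*Installs  [with Reach=8, Installs=5]  = 40
Churn = |Signups - Installs|  [with Signups=40, Installs=5]  = 35
LTV = max(Churn, Budget) - 5  [with Churn=35, Budget=5]  = 30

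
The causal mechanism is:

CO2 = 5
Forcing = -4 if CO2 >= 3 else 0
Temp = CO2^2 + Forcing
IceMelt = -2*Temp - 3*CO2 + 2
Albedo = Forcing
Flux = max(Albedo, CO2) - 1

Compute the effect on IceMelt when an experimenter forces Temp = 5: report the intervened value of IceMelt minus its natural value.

The intervention breaks the incoming arrows to Temp: Temp = CO2^2 + Forcing no longer applies, and Temp = 5.
IceMelt = -2*Temp - 3*CO2 + 2  [with Temp=5, CO2=5]  = -23
Without intervention: Forcing = -4 if CO2 >= 3 else 0  [with CO2=5]  = -4; Temp = CO2^2 + Forcing  [with CO2=5, Forcing=-4]  = 21; IceMelt = -2*Temp - 3*CO2 + 2  [with Temp=21, CO2=5]  = -55.
Change = -23 − (-55) = 32.

32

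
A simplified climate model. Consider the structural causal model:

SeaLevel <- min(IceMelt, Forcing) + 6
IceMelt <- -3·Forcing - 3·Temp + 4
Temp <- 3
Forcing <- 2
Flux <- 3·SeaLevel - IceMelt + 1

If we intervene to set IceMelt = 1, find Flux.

do(IceMelt=1) replaces the equation IceMelt <- -3·Forcing - 3·Temp + 4 with the constant IceMelt = 1.
SeaLevel = min(IceMelt, Forcing) + 6  [with IceMelt=1, Forcing=2]  = 7
Flux = 3·SeaLevel - IceMelt + 1  [with SeaLevel=7, IceMelt=1]  = 21

21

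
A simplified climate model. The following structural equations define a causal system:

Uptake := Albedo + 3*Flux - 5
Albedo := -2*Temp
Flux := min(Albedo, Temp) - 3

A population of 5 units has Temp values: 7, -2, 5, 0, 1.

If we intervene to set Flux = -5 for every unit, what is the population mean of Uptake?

The intervention sets Flux=-5 in all 5 units regardless of Temp. Recomputing Uptake per unit gives -34, -16, -30, -20, -22; average -24.4.

-24.4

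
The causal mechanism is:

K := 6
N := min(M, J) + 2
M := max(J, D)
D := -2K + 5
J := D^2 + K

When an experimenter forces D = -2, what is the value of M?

10

Under do(D=-2), the mechanism D := -2K + 5 is discarded; D is fixed at -2.
J = D^2 + K  [with D=-2, K=6]  = 10
M = max(J, D)  [with J=10, D=-2]  = 10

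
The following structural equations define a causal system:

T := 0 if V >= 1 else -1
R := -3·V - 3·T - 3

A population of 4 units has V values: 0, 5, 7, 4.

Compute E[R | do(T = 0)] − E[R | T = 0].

4

do(T=0) breaks T's dependence on V. With T=0 fixed, R across the units is -3, -18, -24, -15, mean -15.
E[R|T=0] averages over only the 3 units with T=0 (V = 5, 7, 4): R = -18, -24, -15, mean -19.
Difference = -15 − (-19) = 4.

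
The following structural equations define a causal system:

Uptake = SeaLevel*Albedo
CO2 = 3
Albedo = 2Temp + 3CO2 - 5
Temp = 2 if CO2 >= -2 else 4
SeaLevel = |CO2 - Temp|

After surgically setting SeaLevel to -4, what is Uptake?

Intervening sets SeaLevel = -4 and removes its equation (SeaLevel = |CO2 - Temp|).
Temp = 2 if CO2 >= -2 else 4  [with CO2=3]  = 2
Albedo = 2Temp + 3CO2 - 5  [with Temp=2, CO2=3]  = 8
Uptake = SeaLevel*Albedo  [with SeaLevel=-4, Albedo=8]  = -32

-32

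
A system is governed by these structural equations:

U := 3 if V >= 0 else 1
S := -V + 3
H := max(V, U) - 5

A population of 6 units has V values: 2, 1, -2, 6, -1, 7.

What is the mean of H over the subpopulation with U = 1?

-4

E[H|U=1] averages over only the 2 units with U=1 (V = -2, -1): H = -4, -4, mean -4.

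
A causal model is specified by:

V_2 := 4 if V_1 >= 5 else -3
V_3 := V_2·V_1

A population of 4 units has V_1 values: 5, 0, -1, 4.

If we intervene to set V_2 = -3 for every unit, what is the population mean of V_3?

Every unit gets V_2=-3 under the intervention. V_3 values become -15, 0, 3, -12; E[V_3|do(V_2=-3)] = -6.

-6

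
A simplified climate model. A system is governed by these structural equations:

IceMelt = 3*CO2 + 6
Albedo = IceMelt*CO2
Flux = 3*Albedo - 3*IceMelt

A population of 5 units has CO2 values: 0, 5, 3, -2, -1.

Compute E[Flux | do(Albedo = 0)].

do(Albedo=0) breaks Albedo's dependence on CO2. With Albedo=0 fixed, Flux across the units is -18, -63, -45, 0, -9, mean -27.

-27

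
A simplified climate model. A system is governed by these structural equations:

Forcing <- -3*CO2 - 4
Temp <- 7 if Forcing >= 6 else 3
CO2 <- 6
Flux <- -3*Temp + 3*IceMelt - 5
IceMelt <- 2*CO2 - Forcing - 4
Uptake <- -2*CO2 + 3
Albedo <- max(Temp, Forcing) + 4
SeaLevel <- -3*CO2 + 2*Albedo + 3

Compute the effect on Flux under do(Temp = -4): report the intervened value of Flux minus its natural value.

The intervention breaks the incoming arrows to Temp: Temp <- 7 if Forcing >= 6 else 3 no longer applies, and Temp = -4.
Forcing = -3*CO2 - 4  [with CO2=6]  = -22
IceMelt = 2*CO2 - Forcing - 4  [with CO2=6, Forcing=-22]  = 30
Flux = -3*Temp + 3*IceMelt - 5  [with Temp=-4, IceMelt=30]  = 97
Without intervention: Forcing = -3*CO2 - 4  [with CO2=6]  = -22; Temp = 7 if Forcing >= 6 else 3  [with Forcing=-22]  = 3; IceMelt = 2*CO2 - Forcing - 4  [with CO2=6, Forcing=-22]  = 30; Flux = -3*Temp + 3*IceMelt - 5  [with Temp=3, IceMelt=30]  = 76.
Change = 97 − 76 = 21.

21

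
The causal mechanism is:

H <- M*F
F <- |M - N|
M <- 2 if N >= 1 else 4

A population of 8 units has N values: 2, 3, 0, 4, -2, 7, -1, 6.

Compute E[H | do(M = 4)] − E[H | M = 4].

Under do(M=4), M's equation is replaced by M=4 for every unit. Per-unit H: 8, 4, 16, 0, 24, 12, 20, 8. Mean = 11.5.
E[H|M=4] averages over only the 3 units with M=4 (N = 0, -2, -1): H = 16, 24, 20, mean 20.
Difference = 11.5 − 20 = -8.5.

-8.5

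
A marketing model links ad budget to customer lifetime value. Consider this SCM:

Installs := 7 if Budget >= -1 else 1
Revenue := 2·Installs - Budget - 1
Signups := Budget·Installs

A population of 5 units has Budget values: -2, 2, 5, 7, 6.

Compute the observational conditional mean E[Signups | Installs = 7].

35

Conditioning on Installs=7 selects the 4 unit(s) with Budget ∈ {2, 5, 7, 6}. Their Signups values: 14, 35, 49, 42. Mean = 35.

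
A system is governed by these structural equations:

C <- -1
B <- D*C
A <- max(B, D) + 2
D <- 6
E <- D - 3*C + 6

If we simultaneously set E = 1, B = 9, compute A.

Under do(E = 1, B = 9), each intervened variable's structural equation is replaced by its fixed value.
A = max(B, D) + 2  [with B=9, D=6]  = 11

11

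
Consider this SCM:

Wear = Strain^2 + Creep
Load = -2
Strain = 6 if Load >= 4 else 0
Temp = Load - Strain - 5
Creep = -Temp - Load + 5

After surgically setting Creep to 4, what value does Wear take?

4

Intervening sets Creep = 4 and removes its equation (Creep = -Temp - Load + 5).
Strain = 6 if Load >= 4 else 0  [with Load=-2]  = 0
Wear = Strain^2 + Creep  [with Strain=0, Creep=4]  = 4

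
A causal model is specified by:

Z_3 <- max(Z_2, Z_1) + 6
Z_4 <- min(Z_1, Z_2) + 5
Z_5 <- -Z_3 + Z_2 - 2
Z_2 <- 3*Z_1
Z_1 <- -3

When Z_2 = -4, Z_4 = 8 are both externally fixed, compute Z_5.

-9

Setting Z_2 = -4, Z_4 = 8 by intervention discards those variables' equations.
Z_3 = max(Z_2, Z_1) + 6  [with Z_2=-4, Z_1=-3]  = 3
Z_5 = -Z_3 + Z_2 - 2  [with Z_3=3, Z_2=-4]  = -9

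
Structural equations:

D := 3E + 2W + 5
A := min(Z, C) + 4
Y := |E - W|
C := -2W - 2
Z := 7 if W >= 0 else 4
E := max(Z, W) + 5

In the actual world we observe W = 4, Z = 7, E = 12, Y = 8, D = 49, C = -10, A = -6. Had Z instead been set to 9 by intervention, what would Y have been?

Under do(Z=9), the mechanism Z := 7 if W >= 0 else 4 is discarded; Z is fixed at 9.
E = max(Z, W) + 5  [with Z=9, W=4]  = 14
Y = |E - W|  [with E=14, W=4]  = 10

10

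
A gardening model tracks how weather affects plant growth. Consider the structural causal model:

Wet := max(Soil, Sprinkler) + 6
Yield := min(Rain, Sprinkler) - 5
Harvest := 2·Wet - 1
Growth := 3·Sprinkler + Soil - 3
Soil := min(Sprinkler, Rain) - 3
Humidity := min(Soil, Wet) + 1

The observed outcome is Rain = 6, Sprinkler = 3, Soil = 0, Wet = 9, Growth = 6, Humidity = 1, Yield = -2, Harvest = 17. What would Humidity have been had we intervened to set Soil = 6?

7

The intervention breaks the incoming arrows to Soil: Soil := min(Sprinkler, Rain) - 3 no longer applies, and Soil = 6.
Wet = max(Soil, Sprinkler) + 6  [with Soil=6, Sprinkler=3]  = 12
Humidity = min(Soil, Wet) + 1  [with Soil=6, Wet=12]  = 7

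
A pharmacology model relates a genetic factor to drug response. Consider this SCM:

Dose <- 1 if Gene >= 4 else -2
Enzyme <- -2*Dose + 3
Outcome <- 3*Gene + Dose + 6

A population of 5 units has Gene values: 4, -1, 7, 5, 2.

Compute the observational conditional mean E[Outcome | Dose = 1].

23

Observing Dose=1 restricts to units where Dose's equation naturally yields 1: Gene ∈ {4, 7, 5}. In that subpopulation Outcome = 19, 28, 22, mean 23.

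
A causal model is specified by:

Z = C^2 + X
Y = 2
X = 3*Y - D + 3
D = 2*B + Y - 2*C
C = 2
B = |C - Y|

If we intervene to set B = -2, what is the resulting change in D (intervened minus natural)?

-4

The intervention breaks the incoming arrows to B: B = |C - Y| no longer applies, and B = -2.
D = 2*B + Y - 2*C  [with B=-2, Y=2, C=2]  = -6
Without intervention: B = |C - Y|  [with C=2, Y=2]  = 0; D = 2*B + Y - 2*C  [with B=0, Y=2, C=2]  = -2.
Change = -6 − (-2) = -4.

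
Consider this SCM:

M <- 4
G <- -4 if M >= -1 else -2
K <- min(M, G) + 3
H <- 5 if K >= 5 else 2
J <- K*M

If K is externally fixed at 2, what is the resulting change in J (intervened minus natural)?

12

The intervention breaks the incoming arrows to K: K <- min(M, G) + 3 no longer applies, and K = 2.
J = K*M  [with K=2, M=4]  = 8
Without intervention: G = -4 if M >= -1 else -2  [with M=4]  = -4; K = min(M, G) + 3  [with M=4, G=-4]  = -1; J = K*M  [with K=-1, M=4]  = -4.
Change = 8 − (-4) = 12.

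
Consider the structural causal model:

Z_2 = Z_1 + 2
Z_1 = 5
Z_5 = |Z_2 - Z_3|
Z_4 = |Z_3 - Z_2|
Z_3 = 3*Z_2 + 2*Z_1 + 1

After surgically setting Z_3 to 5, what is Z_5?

2

do(Z_3=5) replaces the equation Z_3 = 3*Z_2 + 2*Z_1 + 1 with the constant Z_3 = 5.
Z_2 = Z_1 + 2  [with Z_1=5]  = 7
Z_5 = |Z_2 - Z_3|  [with Z_2=7, Z_3=5]  = 2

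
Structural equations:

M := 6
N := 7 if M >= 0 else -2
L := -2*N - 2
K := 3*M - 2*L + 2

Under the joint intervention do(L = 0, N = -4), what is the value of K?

20

The joint intervention fixes L = 0, N = -4, removing each variable's own equation.
K = 3*M - 2*L + 2  [with M=6, L=0]  = 20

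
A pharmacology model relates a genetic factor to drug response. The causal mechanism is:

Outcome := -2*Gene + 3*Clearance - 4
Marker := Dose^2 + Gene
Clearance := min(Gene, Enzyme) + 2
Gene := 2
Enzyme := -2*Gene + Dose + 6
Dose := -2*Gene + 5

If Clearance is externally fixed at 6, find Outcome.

The intervention breaks the incoming arrows to Clearance: Clearance := min(Gene, Enzyme) + 2 no longer applies, and Clearance = 6.
Outcome = -2*Gene + 3*Clearance - 4  [with Gene=2, Clearance=6]  = 10

10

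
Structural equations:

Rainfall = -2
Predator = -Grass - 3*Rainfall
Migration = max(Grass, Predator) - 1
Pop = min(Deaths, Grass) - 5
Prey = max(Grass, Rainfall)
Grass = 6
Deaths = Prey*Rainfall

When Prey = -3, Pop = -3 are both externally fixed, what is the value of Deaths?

Setting Prey = -3, Pop = -3 by intervention discards those variables' equations.
Deaths = Prey*Rainfall  [with Prey=-3, Rainfall=-2]  = 6

6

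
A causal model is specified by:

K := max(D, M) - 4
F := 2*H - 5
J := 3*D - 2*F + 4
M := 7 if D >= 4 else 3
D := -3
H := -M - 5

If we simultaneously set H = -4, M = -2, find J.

Setting H = -4, M = -2 by intervention discards those variables' equations.
F = 2*H - 5  [with H=-4]  = -13
J = 3*D - 2*F + 4  [with D=-3, F=-13]  = 21

21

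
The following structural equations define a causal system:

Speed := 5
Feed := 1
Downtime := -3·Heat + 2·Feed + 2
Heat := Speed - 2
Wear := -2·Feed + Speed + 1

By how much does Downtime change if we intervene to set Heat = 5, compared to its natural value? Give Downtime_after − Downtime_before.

do(Heat=5) replaces the equation Heat := Speed - 2 with the constant Heat = 5.
Downtime = -3·Heat + 2·Feed + 2  [with Heat=5, Feed=1]  = -11
Without intervention: Heat = Speed - 2  [with Speed=5]  = 3; Downtime = -3·Heat + 2·Feed + 2  [with Heat=3, Feed=1]  = -5.
Change = -11 − (-5) = -6.

-6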